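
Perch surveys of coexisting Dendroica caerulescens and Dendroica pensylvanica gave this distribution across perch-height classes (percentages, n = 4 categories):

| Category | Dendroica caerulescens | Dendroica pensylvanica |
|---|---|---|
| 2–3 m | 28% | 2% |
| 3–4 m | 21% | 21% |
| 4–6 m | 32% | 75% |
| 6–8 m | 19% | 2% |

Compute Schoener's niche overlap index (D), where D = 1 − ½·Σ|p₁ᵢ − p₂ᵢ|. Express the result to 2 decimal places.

0.57

Convert percentages to proportions (divide by 100).
Σ|p₁ᵢ − p₂ᵢ| = 0.26 + 0.00 + 0.43 + 0.17 = 0.86
D = 1 − ½ × 0.86 = 1 − 0.430 = 0.5700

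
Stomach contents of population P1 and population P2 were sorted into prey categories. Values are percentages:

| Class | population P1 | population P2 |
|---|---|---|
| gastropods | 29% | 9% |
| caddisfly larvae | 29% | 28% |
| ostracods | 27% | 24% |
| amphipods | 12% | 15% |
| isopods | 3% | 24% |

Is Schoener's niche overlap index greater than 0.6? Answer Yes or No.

Convert percentages to proportions (divide by 100).
Σ|p₁ᵢ − p₂ᵢ| = 0.20 + 0.01 + 0.03 + 0.03 + 0.21 = 0.48
D = 1 − ½ × 0.48 = 1 − 0.240 = 0.7600
D = 0.7600 > 0.6 → Yes.

Yes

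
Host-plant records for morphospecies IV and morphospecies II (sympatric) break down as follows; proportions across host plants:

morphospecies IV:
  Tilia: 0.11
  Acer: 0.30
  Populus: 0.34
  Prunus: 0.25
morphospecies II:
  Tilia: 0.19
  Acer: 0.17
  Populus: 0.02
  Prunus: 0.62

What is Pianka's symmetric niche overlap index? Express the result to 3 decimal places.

Σ p₁ᵢp₂ᵢ = 0.0209 + 0.0510 + 0.0068 + 0.1550 = 0.2337
Σp_1ᵢ² = 0.11² + 0.30² + 0.34² + 0.25² = 0.0121 + 0.0900 + 0.1156 + 0.0625 = 0.2802
Σp_2ᵢ² = 0.19² + 0.17² + 0.02² + 0.62² = 0.0361 + 0.0289 + 0.0004 + 0.3844 = 0.4498
O = 0.2337 / √(0.2802 × 0.4498) = 0.2337 / 0.355013 = 0.65829

0.658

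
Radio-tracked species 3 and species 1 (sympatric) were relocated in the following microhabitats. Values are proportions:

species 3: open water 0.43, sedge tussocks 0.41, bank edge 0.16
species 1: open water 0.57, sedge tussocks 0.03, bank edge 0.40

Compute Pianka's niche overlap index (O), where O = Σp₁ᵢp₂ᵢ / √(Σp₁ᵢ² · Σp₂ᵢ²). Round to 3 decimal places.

Σ p₁ᵢp₂ᵢ = 0.2451 + 0.0123 + 0.0640 = 0.3214
Σp_1ᵢ² = 0.43² + 0.41² + 0.16² = 0.1849 + 0.1681 + 0.0256 = 0.3786
Σp_2ᵢ² = 0.57² + 0.03² + 0.40² = 0.3249 + 0.0009 + 0.1600 = 0.4858
O = 0.3214 / √(0.3786 × 0.4858) = 0.3214 / 0.428863 = 0.74942

0.749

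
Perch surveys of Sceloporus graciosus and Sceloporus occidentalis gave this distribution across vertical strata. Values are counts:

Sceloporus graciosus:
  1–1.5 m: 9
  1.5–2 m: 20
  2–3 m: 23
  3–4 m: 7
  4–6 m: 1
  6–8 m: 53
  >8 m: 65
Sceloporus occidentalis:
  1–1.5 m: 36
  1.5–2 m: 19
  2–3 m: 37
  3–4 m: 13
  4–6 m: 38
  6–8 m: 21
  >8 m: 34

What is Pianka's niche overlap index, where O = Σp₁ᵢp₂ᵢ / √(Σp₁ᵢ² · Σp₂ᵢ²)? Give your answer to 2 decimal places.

0.70

Proportions for Sceloporus graciosus (n=178): 9/178=0.0506, 20/178=0.1124, 23/178=0.1292, 7/178=0.0393, 1/178=0.0056, 53/178=0.2978, 65/178=0.3652
Proportions for Sceloporus occidentalis (n=198): 36/198=0.1818, 19/198=0.0960, 37/198=0.1869, 13/198=0.0657, 38/198=0.1919, 21/198=0.1061, 34/198=0.1717
Σ p₁ᵢp₂ᵢ = 0.009199 + 0.010790 + 0.024147 + 0.002582 + 0.001075 + 0.031597 + 0.062705 = 0.142095
Σp_1ᵢ² = 0.0506² + 0.1124² + 0.1292² + 0.0393² + 0.0056² + 0.2978² + 0.3652² = 0.002560 + 0.012634 + 0.016693 + 0.001544 + 0.000031 + 0.088685 + 0.133371 = 0.255518
Σp_2ᵢ² = 0.1818² + 0.0960² + 0.1869² + 0.0657² + 0.1919² + 0.1061² + 0.1717² = 0.033051 + 0.009216 + 0.034932 + 0.004316 + 0.036826 + 0.011257 + 0.029481 = 0.159079
O = 0.142095 / √(0.255518 × 0.159079) = 0.142095 / 0.2016124 = 0.7048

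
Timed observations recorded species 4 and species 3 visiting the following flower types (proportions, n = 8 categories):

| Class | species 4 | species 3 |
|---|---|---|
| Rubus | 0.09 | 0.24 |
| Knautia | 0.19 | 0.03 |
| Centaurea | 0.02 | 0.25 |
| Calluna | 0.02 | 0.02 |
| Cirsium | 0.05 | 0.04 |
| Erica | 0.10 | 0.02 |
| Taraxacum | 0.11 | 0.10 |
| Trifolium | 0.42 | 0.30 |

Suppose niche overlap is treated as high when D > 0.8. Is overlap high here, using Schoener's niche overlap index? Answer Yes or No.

No

Σ|p₁ᵢ − p₂ᵢ| = 0.15 + 0.16 + 0.23 + 0.00 + 0.01 + 0.08 + 0.01 + 0.12 = 0.76
D = 1 − ½ × 0.76 = 1 − 0.380 = 0.6200
D = 0.6200 < 0.8 → No.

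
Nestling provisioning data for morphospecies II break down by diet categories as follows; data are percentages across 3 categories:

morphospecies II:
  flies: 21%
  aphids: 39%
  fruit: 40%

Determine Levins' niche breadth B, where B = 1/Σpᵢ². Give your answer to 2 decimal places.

Convert percentages to proportions (divide by 100).
Σpᵢ² = 0.21² + 0.39² + 0.40² = 0.0441 + 0.1521 + 0.1600 = 0.3562
B = 1 / 0.3562 = 2.8074

2.81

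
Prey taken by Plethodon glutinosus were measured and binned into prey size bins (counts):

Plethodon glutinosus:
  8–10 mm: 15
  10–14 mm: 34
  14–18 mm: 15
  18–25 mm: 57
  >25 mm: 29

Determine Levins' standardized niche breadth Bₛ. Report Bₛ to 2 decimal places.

0.74

Proportions for Plethodon glutinosus (n=150): 15/150=0.1000, 34/150=0.2267, 15/150=0.1000, 57/150=0.3800, 29/150=0.1933
Σpᵢ² = 0.1000² + 0.2267² + 0.1000² + 0.3800² + 0.1933² = 0.010000 + 0.051393 + 0.010000 + 0.144400 + 0.037365 = 0.253158
B = 1 / 0.253158 = 3.9501
Bₛ = (B − 1)/(n − 1) = (3.9501 − 1)/(5 − 1) = 2.9501/4 = 0.7375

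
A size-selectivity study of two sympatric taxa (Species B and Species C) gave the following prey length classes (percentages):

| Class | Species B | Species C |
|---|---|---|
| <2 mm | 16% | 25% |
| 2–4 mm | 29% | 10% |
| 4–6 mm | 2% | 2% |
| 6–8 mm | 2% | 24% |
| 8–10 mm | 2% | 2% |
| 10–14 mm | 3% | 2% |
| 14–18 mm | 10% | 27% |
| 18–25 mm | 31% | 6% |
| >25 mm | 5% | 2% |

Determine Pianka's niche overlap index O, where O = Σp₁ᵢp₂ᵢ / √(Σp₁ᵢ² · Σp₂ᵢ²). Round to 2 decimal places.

Convert percentages to proportions (divide by 100).
Σ p₁ᵢp₂ᵢ = 0.0400 + 0.0290 + 0.0004 + 0.0048 + 0.0004 + 0.0006 + 0.0270 + 0.0186 + 0.0010 = 0.1218
Σp_1ᵢ² = 0.16² + 0.29² + 0.02² + 0.02² + 0.02² + 0.03² + 0.10² + 0.31² + 0.05² = 0.0256 + 0.0841 + 0.0004 + 0.0004 + 0.0004 + 0.0009 + 0.0100 + 0.0961 + 0.0025 = 0.2204
Σp_2ᵢ² = 0.25² + 0.10² + 0.02² + 0.24² + 0.02² + 0.02² + 0.27² + 0.06² + 0.02² = 0.0625 + 0.0100 + 0.0004 + 0.0576 + 0.0004 + 0.0004 + 0.0729 + 0.0036 + 0.0004 = 0.2082
O = 0.1218 / √(0.2204 × 0.2082) = 0.1218 / 0.21421 = 0.5686

0.57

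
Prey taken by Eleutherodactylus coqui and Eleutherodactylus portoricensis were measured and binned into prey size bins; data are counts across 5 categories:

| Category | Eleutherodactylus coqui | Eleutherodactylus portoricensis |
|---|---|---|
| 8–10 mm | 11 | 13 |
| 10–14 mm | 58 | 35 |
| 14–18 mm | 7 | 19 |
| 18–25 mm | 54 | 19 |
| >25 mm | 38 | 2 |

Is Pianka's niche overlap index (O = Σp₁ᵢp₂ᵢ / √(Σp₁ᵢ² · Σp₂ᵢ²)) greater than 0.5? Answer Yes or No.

Proportions for Eleutherodactylus coqui (n=168): 11/168=0.0655, 58/168=0.3452, 7/168=0.0417, 54/168=0.3214, 38/168=0.2262
Proportions for Eleutherodactylus portoricensis (n=88): 13/88=0.1477, 35/88=0.3977, 19/88=0.2159, 19/88=0.2159, 2/88=0.0227
Σ p₁ᵢp₂ᵢ = 0.009674 + 0.137286 + 0.009003 + 0.069390 + 0.005135 = 0.230488
Σp_1ᵢ² = 0.0655² + 0.3452² + 0.0417² + 0.3214² + 0.2262² = 0.004290 + 0.119163 + 0.001739 + 0.103298 + 0.051166 = 0.279656
Σp_2ᵢ² = 0.1477² + 0.3977² + 0.2159² + 0.2159² + 0.0227² = 0.021815 + 0.158165 + 0.046613 + 0.046613 + 0.000515 = 0.273721
O = 0.230488 / √(0.279656 × 0.273721) = 0.230488 / 0.2766726 = 0.8331
O = 0.8331 > 0.5 → Yes.

Yes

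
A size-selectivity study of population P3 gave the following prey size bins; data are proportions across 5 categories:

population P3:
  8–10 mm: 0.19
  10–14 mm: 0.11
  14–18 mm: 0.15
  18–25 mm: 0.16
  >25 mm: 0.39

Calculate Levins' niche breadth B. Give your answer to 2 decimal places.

Σpᵢ² = 0.19² + 0.11² + 0.15² + 0.16² + 0.39² = 0.0361 + 0.0121 + 0.0225 + 0.0256 + 0.1521 = 0.2484
B = 1 / 0.2484 = 4.0258

4.03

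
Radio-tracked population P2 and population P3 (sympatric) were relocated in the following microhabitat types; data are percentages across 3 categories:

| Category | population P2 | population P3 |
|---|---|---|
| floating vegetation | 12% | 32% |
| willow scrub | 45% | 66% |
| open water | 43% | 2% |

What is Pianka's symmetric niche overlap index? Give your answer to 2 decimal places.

Convert percentages to proportions (divide by 100).
Σ p₁ᵢp₂ᵢ = 0.0384 + 0.2970 + 0.0086 = 0.3440
Σp_1ᵢ² = 0.12² + 0.45² + 0.43² = 0.0144 + 0.2025 + 0.1849 = 0.4018
Σp_2ᵢ² = 0.32² + 0.66² + 0.02² = 0.1024 + 0.4356 + 0.0004 = 0.5384
O = 0.3440 / √(0.4018 × 0.5384) = 0.3440 / 0.46511 = 0.7396

0.74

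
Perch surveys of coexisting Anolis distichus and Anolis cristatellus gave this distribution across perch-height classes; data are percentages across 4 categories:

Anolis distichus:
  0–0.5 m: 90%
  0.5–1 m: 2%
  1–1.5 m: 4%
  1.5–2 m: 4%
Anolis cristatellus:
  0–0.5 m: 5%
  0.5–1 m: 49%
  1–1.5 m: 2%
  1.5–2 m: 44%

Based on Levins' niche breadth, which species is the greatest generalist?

Anolis cristatellus

Convert percentages to proportions (divide by 100).
Σp_distᵢ² = 0.90² + 0.02² + 0.04² + 0.04² = 0.8100 + 0.0004 + 0.0016 + 0.0016 = 0.8136
B_dist = 1 / 0.8136 = 1.2291
Σp_crisᵢ² = 0.05² + 0.49² + 0.02² + 0.44² = 0.0025 + 0.2401 + 0.0004 + 0.1936 = 0.4366
B_cris = 1 / 0.4366 = 2.2904
Highest B → broadest niche (most generalist): Anolis cristatellus (B = 2.29).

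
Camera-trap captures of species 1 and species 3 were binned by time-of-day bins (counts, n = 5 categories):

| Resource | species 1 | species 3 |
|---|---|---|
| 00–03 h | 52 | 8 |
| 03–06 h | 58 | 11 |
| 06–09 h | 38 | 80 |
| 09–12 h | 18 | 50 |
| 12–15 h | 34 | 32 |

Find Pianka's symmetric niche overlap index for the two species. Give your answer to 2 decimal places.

0.64

Proportions for species 1 (n=200): 52/200=0.2600, 58/200=0.2900, 38/200=0.1900, 18/200=0.0900, 34/200=0.1700
Proportions for species 3 (n=181): 8/181=0.0442, 11/181=0.0608, 80/181=0.4420, 50/181=0.2762, 32/181=0.1768
Σ p₁ᵢp₂ᵢ = 0.011492 + 0.017632 + 0.083980 + 0.024858 + 0.030056 = 0.168018
Σp_1ᵢ² = 0.2600² + 0.2900² + 0.1900² + 0.0900² + 0.1700² = 0.067600 + 0.084100 + 0.036100 + 0.008100 + 0.028900 = 0.224800
Σp_2ᵢ² = 0.0442² + 0.0608² + 0.4420² + 0.2762² + 0.1768² = 0.001954 + 0.003697 + 0.195364 + 0.076286 + 0.031258 = 0.308559
O = 0.168018 / √(0.224800 × 0.308559) = 0.168018 / 0.2633706 = 0.6380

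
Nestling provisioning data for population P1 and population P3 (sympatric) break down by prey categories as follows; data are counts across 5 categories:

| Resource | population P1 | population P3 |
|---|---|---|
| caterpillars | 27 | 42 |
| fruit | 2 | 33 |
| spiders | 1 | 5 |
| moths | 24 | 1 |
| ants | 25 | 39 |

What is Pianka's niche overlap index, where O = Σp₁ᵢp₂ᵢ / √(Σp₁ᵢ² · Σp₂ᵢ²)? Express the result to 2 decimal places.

Proportions for population P1 (n=79): 27/79=0.3418, 2/79=0.0253, 1/79=0.0127, 24/79=0.3038, 25/79=0.3165
Proportions for population P3 (n=120): 42/120=0.3500, 33/120=0.2750, 5/120=0.0417, 1/120=0.0083, 39/120=0.3250
Σ p₁ᵢp₂ᵢ = 0.119630 + 0.006958 + 0.000530 + 0.002522 + 0.102863 = 0.232503
Σp_1ᵢ² = 0.3418² + 0.0253² + 0.0127² + 0.3038² + 0.3165² = 0.116827 + 0.000640 + 0.000161 + 0.092294 + 0.100172 = 0.310094
Σp_2ᵢ² = 0.3500² + 0.2750² + 0.0417² + 0.0083² + 0.3250² = 0.122500 + 0.075625 + 0.001739 + 0.000069 + 0.105625 = 0.305558
O = 0.232503 / √(0.310094 × 0.305558) = 0.232503 / 0.3078176 = 0.7553

0.76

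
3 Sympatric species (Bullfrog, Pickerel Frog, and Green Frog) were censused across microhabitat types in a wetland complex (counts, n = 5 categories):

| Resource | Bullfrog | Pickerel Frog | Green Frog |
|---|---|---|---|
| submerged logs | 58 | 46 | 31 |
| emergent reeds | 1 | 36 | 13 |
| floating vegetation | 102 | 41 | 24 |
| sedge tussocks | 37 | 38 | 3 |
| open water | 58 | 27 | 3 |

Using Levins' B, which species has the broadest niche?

Pickerel Frog

Proportions for Bullfrog (n=256): 58/256=0.2266, 1/256=0.0039, 102/256=0.3984, 37/256=0.1445, 58/256=0.2266
Proportions for Pickerel Frog (n=188): 46/188=0.2447, 36/188=0.1915, 41/188=0.2181, 38/188=0.2021, 27/188=0.1436
Proportions for Green Frog (n=74): 31/74=0.4189, 13/74=0.1757, 24/74=0.3243, 3/74=0.0405, 3/74=0.0405
Σp_Bullᵢ² = 0.2266² + 0.0039² + 0.3984² + 0.1445² + 0.2266² = 0.051348 + 0.000015 + 0.158723 + 0.020880 + 0.051348 = 0.282314
B_Bull = 1 / 0.282314 = 3.5422
Σp_Pickᵢ² = 0.2447² + 0.1915² + 0.2181² + 0.2021² + 0.1436² = 0.059878 + 0.036672 + 0.047568 + 0.040844 + 0.020621 = 0.205583
B_Pick = 1 / 0.205583 = 4.8642
Σp_Greeᵢ² = 0.4189² + 0.1757² + 0.3243² + 0.0405² + 0.0405² = 0.175477 + 0.030870 + 0.105170 + 0.001640 + 0.001640 = 0.314797
B_Gree = 1 / 0.314797 = 3.1767
Highest B → broadest niche (most generalist): Pickerel Frog (B = 4.86).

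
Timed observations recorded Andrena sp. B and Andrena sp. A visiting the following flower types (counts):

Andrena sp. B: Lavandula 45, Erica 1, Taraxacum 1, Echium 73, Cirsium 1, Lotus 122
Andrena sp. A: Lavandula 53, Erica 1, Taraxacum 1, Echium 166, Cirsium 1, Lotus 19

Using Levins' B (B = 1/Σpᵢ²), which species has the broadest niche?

Andrena sp. B

Proportions for Andrena sp. B (n=243): 45/243=0.1852, 1/243=0.0041, 1/243=0.0041, 73/243=0.3004, 1/243=0.0041, 122/243=0.5021
Proportions for Andrena sp. A (n=241): 53/241=0.2199, 1/241=0.0041, 1/241=0.0041, 166/241=0.6888, 1/241=0.0041, 19/241=0.0788
Σp_Bᵢ² = 0.1852² + 0.0041² + 0.0041² + 0.3004² + 0.0041² + 0.5021² = 0.034299 + 0.000017 + 0.000017 + 0.090240 + 0.000017 + 0.252104 = 0.376694
B_B = 1 / 0.376694 = 2.6547
Σp_Aᵢ² = 0.2199² + 0.0041² + 0.0041² + 0.6888² + 0.0041² + 0.0788² = 0.048356 + 0.000017 + 0.000017 + 0.474445 + 0.000017 + 0.006209 = 0.529061
B_A = 1 / 0.529061 = 1.8901
Highest B → broadest niche (most generalist): Andrena sp. B (B = 2.65).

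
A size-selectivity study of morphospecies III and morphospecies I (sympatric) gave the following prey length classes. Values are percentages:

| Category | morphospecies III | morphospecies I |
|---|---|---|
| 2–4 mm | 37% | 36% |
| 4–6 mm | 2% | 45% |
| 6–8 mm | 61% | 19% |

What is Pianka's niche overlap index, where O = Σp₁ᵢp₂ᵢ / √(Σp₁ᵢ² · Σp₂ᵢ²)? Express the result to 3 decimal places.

Convert percentages to proportions (divide by 100).
Σ p₁ᵢp₂ᵢ = 0.1332 + 0.0090 + 0.1159 = 0.2581
Σp_1ᵢ² = 0.37² + 0.02² + 0.61² = 0.1369 + 0.0004 + 0.3721 = 0.5094
Σp_2ᵢ² = 0.36² + 0.45² + 0.19² = 0.1296 + 0.2025 + 0.0361 = 0.3682
O = 0.2581 / √(0.5094 × 0.3682) = 0.2581 / 0.433083 = 0.59596

0.596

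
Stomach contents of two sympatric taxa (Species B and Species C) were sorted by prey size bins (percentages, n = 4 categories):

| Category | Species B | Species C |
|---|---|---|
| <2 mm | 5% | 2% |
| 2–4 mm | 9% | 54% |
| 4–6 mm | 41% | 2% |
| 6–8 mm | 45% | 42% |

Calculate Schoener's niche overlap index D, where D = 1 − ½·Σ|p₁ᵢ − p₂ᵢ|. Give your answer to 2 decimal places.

Convert percentages to proportions (divide by 100).
Σ|p₁ᵢ − p₂ᵢ| = 0.03 + 0.45 + 0.39 + 0.03 = 0.90
D = 1 − ½ × 0.90 = 1 − 0.450 = 0.5500

0.55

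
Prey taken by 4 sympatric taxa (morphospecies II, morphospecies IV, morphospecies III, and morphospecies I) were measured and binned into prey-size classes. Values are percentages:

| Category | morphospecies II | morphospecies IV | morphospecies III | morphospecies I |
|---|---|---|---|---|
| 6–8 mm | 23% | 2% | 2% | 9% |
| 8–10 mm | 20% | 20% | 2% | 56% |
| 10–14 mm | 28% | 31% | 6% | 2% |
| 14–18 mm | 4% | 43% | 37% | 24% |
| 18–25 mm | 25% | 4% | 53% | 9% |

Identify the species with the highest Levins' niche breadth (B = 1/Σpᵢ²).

morphospecies II

Convert percentages to proportions (divide by 100).
Σp_IIᵢ² = 0.23² + 0.20² + 0.28² + 0.04² + 0.25² = 0.0529 + 0.0400 + 0.0784 + 0.0016 + 0.0625 = 0.2354
B_II = 1 / 0.2354 = 4.2481
Σp_IVᵢ² = 0.02² + 0.20² + 0.31² + 0.43² + 0.04² = 0.0004 + 0.0400 + 0.0961 + 0.1849 + 0.0016 = 0.3230
B_IV = 1 / 0.3230 = 3.0960
Σp_IIIᵢ² = 0.02² + 0.02² + 0.06² + 0.37² + 0.53² = 0.0004 + 0.0004 + 0.0036 + 0.1369 + 0.2809 = 0.4222
B_III = 1 / 0.4222 = 2.3685
Σp_Iᵢ² = 0.09² + 0.56² + 0.02² + 0.24² + 0.09² = 0.0081 + 0.3136 + 0.0004 + 0.0576 + 0.0081 = 0.3878
B_I = 1 / 0.3878 = 2.5786
Highest B → broadest niche (most generalist): morphospecies II (B = 4.25).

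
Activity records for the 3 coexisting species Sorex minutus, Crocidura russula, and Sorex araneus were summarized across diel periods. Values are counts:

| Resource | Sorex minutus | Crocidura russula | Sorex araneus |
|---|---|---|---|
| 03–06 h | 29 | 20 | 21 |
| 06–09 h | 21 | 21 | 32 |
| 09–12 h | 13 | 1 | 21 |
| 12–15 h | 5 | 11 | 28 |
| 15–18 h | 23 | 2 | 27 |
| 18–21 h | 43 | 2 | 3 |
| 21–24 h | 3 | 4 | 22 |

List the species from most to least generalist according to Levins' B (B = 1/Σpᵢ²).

Sorex araneus > Sorex minutus > Crocidura russula

Proportions for Sorex minutus (n=137): 29/137=0.2117, 21/137=0.1533, 13/137=0.0949, 5/137=0.0365, 23/137=0.1679, 43/137=0.3139, 3/137=0.0219
Proportions for Crocidura russula (n=61): 20/61=0.3279, 21/61=0.3443, 1/61=0.0164, 11/61=0.1803, 2/61=0.0328, 2/61=0.0328, 4/61=0.0656
Proportions for Sorex araneus (n=154): 21/154=0.1364, 32/154=0.2078, 21/154=0.1364, 28/154=0.1818, 27/154=0.1753, 3/154=0.0195, 22/154=0.1429
Σp_minuᵢ² = 0.2117² + 0.1533² + 0.0949² + 0.0365² + 0.1679² + 0.3139² + 0.0219² = 0.044817 + 0.023501 + 0.009006 + 0.001332 + 0.028190 + 0.098533 + 0.000480 = 0.205859
B_minu = 1 / 0.205859 = 4.8577
Σp_russᵢ² = 0.3279² + 0.3443² + 0.0164² + 0.1803² + 0.0328² + 0.0328² + 0.0656² = 0.107518 + 0.118542 + 0.000269 + 0.032508 + 0.001076 + 0.001076 + 0.004303 = 0.265292
B_russ = 1 / 0.265292 = 3.7694
Σp_aranᵢ² = 0.1364² + 0.2078² + 0.1364² + 0.1818² + 0.1753² + 0.0195² + 0.1429² = 0.018605 + 0.043181 + 0.018605 + 0.033051 + 0.030730 + 0.000380 + 0.020420 = 0.164972
B_aran = 1 / 0.164972 = 6.0616
Ranking by B (broadest → narrowest): Sorex araneus (6.06) > Sorex minutus (4.86) > Crocidura russula (3.77)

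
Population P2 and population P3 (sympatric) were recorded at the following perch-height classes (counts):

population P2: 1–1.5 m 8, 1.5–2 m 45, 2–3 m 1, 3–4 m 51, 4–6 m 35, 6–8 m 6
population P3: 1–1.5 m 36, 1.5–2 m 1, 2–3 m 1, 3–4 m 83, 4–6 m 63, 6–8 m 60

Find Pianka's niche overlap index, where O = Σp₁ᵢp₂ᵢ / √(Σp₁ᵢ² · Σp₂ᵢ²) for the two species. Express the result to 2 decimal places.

Proportions for population P2 (n=146): 8/146=0.0548, 45/146=0.3082, 1/146=0.0068, 51/146=0.3493, 35/146=0.2397, 6/146=0.0411
Proportions for population P3 (n=244): 36/244=0.1475, 1/244=0.0041, 1/244=0.0041, 83/244=0.3402, 63/244=0.2582, 60/244=0.2459
Σ p₁ᵢp₂ᵢ = 0.008083 + 0.001264 + 0.000028 + 0.118832 + 0.061891 + 0.010106 = 0.200204
Σp_1ᵢ² = 0.0548² + 0.3082² + 0.0068² + 0.3493² + 0.2397² + 0.0411² = 0.003003 + 0.094987 + 0.000046 + 0.122010 + 0.057456 + 0.001689 = 0.279191
Σp_2ᵢ² = 0.1475² + 0.0041² + 0.0041² + 0.3402² + 0.2582² + 0.2459² = 0.021756 + 0.000017 + 0.000017 + 0.115736 + 0.066667 + 0.060467 = 0.264660
O = 0.200204 / √(0.279191 × 0.264660) = 0.200204 / 0.2718284 = 0.7365

0.74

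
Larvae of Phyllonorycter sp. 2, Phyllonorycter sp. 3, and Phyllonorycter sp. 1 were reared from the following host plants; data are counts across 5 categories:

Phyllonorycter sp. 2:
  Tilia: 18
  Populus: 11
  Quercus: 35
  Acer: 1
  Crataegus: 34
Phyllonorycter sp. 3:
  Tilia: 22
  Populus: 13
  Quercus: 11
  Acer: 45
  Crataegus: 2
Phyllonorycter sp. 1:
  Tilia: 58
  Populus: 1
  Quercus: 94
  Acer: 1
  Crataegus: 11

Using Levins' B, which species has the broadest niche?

Proportions for Phyllonorycter sp. 2 (n=99): 18/99=0.1818, 11/99=0.1111, 35/99=0.3535, 1/99=0.0101, 34/99=0.3434
Proportions for Phyllonorycter sp. 3 (n=93): 22/93=0.2366, 13/93=0.1398, 11/93=0.1183, 45/93=0.4839, 2/93=0.0215
Proportions for Phyllonorycter sp. 1 (n=165): 58/165=0.3515, 1/165=0.0061, 94/165=0.5697, 1/165=0.0061, 11/165=0.0667
Σp_2ᵢ² = 0.1818² + 0.1111² + 0.3535² + 0.0101² + 0.3434² = 0.033051 + 0.012343 + 0.124962 + 0.000102 + 0.117924 = 0.288382
B_2 = 1 / 0.288382 = 3.4676
Σp_3ᵢ² = 0.2366² + 0.1398² + 0.1183² + 0.4839² + 0.0215² = 0.055980 + 0.019544 + 0.013995 + 0.234159 + 0.000462 = 0.324140
B_3 = 1 / 0.324140 = 3.0851
Σp_1ᵢ² = 0.3515² + 0.0061² + 0.5697² + 0.0061² + 0.0667² = 0.123552 + 0.000037 + 0.324558 + 0.000037 + 0.004449 = 0.452633
B_1 = 1 / 0.452633 = 2.2093
Highest B → broadest niche (most generalist): Phyllonorycter sp. 2 (B = 3.47).

Phyllonorycter sp. 2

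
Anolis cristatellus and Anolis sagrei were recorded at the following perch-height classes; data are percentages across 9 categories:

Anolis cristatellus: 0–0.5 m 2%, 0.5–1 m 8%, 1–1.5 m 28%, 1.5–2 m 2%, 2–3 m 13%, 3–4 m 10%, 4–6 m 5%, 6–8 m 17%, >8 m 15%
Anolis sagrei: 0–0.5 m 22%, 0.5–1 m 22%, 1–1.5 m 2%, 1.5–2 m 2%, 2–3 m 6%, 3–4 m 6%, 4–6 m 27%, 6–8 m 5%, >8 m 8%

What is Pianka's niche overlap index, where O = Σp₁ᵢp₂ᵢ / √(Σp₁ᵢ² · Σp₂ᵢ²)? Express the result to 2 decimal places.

0.43

Convert percentages to proportions (divide by 100).
Σ p₁ᵢp₂ᵢ = 0.0044 + 0.0176 + 0.0056 + 0.0004 + 0.0078 + 0.0060 + 0.0135 + 0.0085 + 0.0120 = 0.0758
Σp_1ᵢ² = 0.02² + 0.08² + 0.28² + 0.02² + 0.13² + 0.10² + 0.05² + 0.17² + 0.15² = 0.0004 + 0.0064 + 0.0784 + 0.0004 + 0.0169 + 0.0100 + 0.0025 + 0.0289 + 0.0225 = 0.1664
Σp_2ᵢ² = 0.22² + 0.22² + 0.02² + 0.02² + 0.06² + 0.06² + 0.27² + 0.05² + 0.08² = 0.0484 + 0.0484 + 0.0004 + 0.0004 + 0.0036 + 0.0036 + 0.0729 + 0.0025 + 0.0064 = 0.1866
O = 0.0758 / √(0.1664 × 0.1866) = 0.0758 / 0.17621 = 0.4302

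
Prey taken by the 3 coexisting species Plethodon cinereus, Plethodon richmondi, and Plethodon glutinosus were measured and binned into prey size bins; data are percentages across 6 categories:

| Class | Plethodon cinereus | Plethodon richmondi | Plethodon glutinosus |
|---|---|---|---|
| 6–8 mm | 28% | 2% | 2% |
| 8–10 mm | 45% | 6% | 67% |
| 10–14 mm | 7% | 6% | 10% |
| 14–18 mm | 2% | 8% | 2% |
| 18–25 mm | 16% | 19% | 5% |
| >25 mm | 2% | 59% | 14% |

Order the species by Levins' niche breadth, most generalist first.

Plethodon cinereus > Plethodon richmondi > Plethodon glutinosus

Convert percentages to proportions (divide by 100).
Σp_cineᵢ² = 0.28² + 0.45² + 0.07² + 0.02² + 0.16² + 0.02² = 0.0784 + 0.2025 + 0.0049 + 0.0004 + 0.0256 + 0.0004 = 0.3122
B_cine = 1 / 0.3122 = 3.2031
Σp_richᵢ² = 0.02² + 0.06² + 0.06² + 0.08² + 0.19² + 0.59² = 0.0004 + 0.0036 + 0.0036 + 0.0064 + 0.0361 + 0.3481 = 0.3982
B_rich = 1 / 0.3982 = 2.5113
Σp_glutᵢ² = 0.02² + 0.67² + 0.10² + 0.02² + 0.05² + 0.14² = 0.0004 + 0.4489 + 0.0100 + 0.0004 + 0.0025 + 0.0196 = 0.4818
B_glut = 1 / 0.4818 = 2.0756
Ranking by B (broadest → narrowest): Plethodon cinereus (3.20) > Plethodon richmondi (2.51) > Plethodon glutinosus (2.08)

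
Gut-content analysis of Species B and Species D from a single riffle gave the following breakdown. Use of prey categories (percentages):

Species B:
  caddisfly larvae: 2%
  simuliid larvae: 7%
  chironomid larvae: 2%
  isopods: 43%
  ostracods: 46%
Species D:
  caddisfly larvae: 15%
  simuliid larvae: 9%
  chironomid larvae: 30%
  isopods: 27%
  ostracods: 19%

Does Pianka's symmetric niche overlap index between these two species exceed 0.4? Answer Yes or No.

Convert percentages to proportions (divide by 100).
Σ p₁ᵢp₂ᵢ = 0.0030 + 0.0063 + 0.0060 + 0.1161 + 0.0874 = 0.2188
Σp_1ᵢ² = 0.02² + 0.07² + 0.02² + 0.43² + 0.46² = 0.0004 + 0.0049 + 0.0004 + 0.1849 + 0.2116 = 0.4022
Σp_2ᵢ² = 0.15² + 0.09² + 0.30² + 0.27² + 0.19² = 0.0225 + 0.0081 + 0.0900 + 0.0729 + 0.0361 = 0.2296
O = 0.2188 / √(0.4022 × 0.2296) = 0.2188 / 0.30388 = 0.7200
O = 0.7200 > 0.4 → Yes.

Yes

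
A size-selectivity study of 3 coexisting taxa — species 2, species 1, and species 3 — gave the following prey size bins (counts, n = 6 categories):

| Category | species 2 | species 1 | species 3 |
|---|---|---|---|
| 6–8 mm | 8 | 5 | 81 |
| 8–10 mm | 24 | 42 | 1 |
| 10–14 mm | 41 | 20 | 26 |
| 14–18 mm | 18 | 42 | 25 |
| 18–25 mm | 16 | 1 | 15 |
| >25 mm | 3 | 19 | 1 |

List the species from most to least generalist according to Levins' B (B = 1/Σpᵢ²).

species 2 > species 1 > species 3

Proportions for species 2 (n=110): 8/110=0.0727, 24/110=0.2182, 41/110=0.3727, 18/110=0.1636, 16/110=0.1455, 3/110=0.0273
Proportions for species 1 (n=129): 5/129=0.0388, 42/129=0.3256, 20/129=0.1550, 42/129=0.3256, 1/129=0.0078, 19/129=0.1473
Proportions for species 3 (n=149): 81/149=0.5436, 1/149=0.0067, 26/149=0.1745, 25/149=0.1678, 15/149=0.1007, 1/149=0.0067
Σp_2ᵢ² = 0.0727² + 0.2182² + 0.3727² + 0.1636² + 0.1455² + 0.0273² = 0.005285 + 0.047611 + 0.138905 + 0.026765 + 0.021170 + 0.000745 = 0.240481
B_2 = 1 / 0.240481 = 4.1583
Σp_1ᵢ² = 0.0388² + 0.3256² + 0.1550² + 0.3256² + 0.0078² + 0.1473² = 0.001505 + 0.106015 + 0.024025 + 0.106015 + 0.000061 + 0.021697 = 0.259318
B_1 = 1 / 0.259318 = 3.8563
Σp_3ᵢ² = 0.5436² + 0.0067² + 0.1745² + 0.1678² + 0.1007² + 0.0067² = 0.295501 + 0.000045 + 0.030450 + 0.028157 + 0.010140 + 0.000045 = 0.364338
B_3 = 1 / 0.364338 = 2.7447
Ranking by B (broadest → narrowest): species 2 (4.16) > species 1 (3.86) > species 3 (2.74)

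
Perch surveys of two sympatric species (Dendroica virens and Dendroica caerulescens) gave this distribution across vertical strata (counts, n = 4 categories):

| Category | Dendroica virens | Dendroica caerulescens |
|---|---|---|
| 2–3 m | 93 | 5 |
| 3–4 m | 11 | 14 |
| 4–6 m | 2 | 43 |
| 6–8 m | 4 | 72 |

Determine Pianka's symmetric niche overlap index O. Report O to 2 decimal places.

0.12

Proportions for Dendroica virens (n=110): 93/110=0.8455, 11/110=0.1000, 2/110=0.0182, 4/110=0.0364
Proportions for Dendroica caerulescens (n=134): 5/134=0.0373, 14/134=0.1045, 43/134=0.3209, 72/134=0.5373
Σ p₁ᵢp₂ᵢ = 0.031537 + 0.010450 + 0.005840 + 0.019558 = 0.067385
Σp_1ᵢ² = 0.8455² + 0.1000² + 0.0182² + 0.0364² = 0.714870 + 0.010000 + 0.000331 + 0.001325 = 0.726526
Σp_2ᵢ² = 0.0373² + 0.1045² + 0.3209² + 0.5373² = 0.001391 + 0.010920 + 0.102977 + 0.288691 = 0.403979
O = 0.067385 / √(0.726526 × 0.403979) = 0.067385 / 0.5417576 = 0.1244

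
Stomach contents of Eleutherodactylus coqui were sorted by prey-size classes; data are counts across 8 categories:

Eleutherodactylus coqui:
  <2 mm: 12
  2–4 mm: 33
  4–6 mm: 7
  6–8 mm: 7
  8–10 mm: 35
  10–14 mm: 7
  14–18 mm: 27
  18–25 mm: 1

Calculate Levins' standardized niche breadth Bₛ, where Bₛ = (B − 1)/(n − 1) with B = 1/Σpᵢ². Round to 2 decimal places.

0.57

Proportions for Eleutherodactylus coqui (n=129): 12/129=0.0930, 33/129=0.2558, 7/129=0.0543, 7/129=0.0543, 35/129=0.2713, 7/129=0.0543, 27/129=0.2093, 1/129=0.0078
Σpᵢ² = 0.0930² + 0.2558² + 0.0543² + 0.0543² + 0.2713² + 0.0543² + 0.2093² + 0.0078² = 0.008649 + 0.065434 + 0.002948 + 0.002948 + 0.073604 + 0.002948 + 0.043806 + 0.000061 = 0.200398
B = 1 / 0.200398 = 4.9901
Bₛ = (B − 1)/(n − 1) = (4.9901 − 1)/(8 − 1) = 3.9901/7 = 0.5700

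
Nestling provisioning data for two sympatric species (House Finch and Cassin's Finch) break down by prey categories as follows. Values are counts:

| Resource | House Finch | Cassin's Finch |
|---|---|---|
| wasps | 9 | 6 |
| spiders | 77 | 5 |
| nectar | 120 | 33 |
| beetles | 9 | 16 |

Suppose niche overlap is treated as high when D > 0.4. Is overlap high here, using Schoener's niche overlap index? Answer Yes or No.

Yes

Proportions for House Finch (n=215): 9/215=0.0419, 77/215=0.3581, 120/215=0.5581, 9/215=0.0419
Proportions for Cassin's Finch (n=60): 6/60=0.1000, 5/60=0.0833, 33/60=0.5500, 16/60=0.2667
Σ|p₁ᵢ − p₂ᵢ| = 0.0581 + 0.2748 + 0.0081 + 0.2248 = 0.5658
D = 1 − ½ × 0.5658 = 1 − 0.28290 = 0.71710
D = 0.71710 > 0.4 → Yes.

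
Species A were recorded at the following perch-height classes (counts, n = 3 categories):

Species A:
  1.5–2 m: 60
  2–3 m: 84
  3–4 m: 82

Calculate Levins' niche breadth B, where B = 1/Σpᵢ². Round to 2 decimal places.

2.94

Proportions for Species A (n=226): 60/226=0.2655, 84/226=0.3717, 82/226=0.3628
Σpᵢ² = 0.2655² + 0.3717² + 0.3628² = 0.070490 + 0.138161 + 0.131624 = 0.340275
B = 1 / 0.340275 = 2.9388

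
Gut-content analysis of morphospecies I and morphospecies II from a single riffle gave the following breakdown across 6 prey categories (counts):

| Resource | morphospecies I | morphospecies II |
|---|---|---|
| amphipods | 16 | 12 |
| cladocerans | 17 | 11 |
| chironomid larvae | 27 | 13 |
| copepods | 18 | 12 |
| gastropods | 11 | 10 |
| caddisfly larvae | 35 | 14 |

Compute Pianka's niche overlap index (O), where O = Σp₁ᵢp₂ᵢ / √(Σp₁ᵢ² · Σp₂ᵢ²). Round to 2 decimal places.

0.96

Proportions for morphospecies I (n=124): 16/124=0.1290, 17/124=0.1371, 27/124=0.2177, 18/124=0.1452, 11/124=0.0887, 35/124=0.2823
Proportions for morphospecies II (n=72): 12/72=0.1667, 11/72=0.1528, 13/72=0.1806, 12/72=0.1667, 10/72=0.1389, 14/72=0.1944
Σ p₁ᵢp₂ᵢ = 0.021504 + 0.020949 + 0.039317 + 0.024205 + 0.012320 + 0.054879 = 0.173174
Σp_1ᵢ² = 0.1290² + 0.1371² + 0.2177² + 0.1452² + 0.0887² + 0.2823² = 0.016641 + 0.018796 + 0.047393 + 0.021083 + 0.007868 + 0.079693 = 0.191474
Σp_2ᵢ² = 0.1667² + 0.1528² + 0.1806² + 0.1667² + 0.1389² + 0.1944² = 0.027789 + 0.023348 + 0.032616 + 0.027789 + 0.019293 + 0.037791 = 0.168626
O = 0.173174 / √(0.191474 × 0.168626) = 0.173174 / 0.1796872 = 0.9638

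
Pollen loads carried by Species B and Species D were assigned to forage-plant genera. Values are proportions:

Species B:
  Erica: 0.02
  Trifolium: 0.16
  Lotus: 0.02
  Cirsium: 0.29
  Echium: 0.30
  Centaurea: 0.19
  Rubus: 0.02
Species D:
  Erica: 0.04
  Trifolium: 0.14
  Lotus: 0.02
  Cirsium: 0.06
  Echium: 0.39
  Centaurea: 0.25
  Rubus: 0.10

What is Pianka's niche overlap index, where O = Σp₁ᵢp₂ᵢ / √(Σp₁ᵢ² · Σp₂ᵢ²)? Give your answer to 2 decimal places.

Σ p₁ᵢp₂ᵢ = 0.0008 + 0.0224 + 0.0004 + 0.0174 + 0.1170 + 0.0475 + 0.0020 = 0.2075
Σp_1ᵢ² = 0.02² + 0.16² + 0.02² + 0.29² + 0.30² + 0.19² + 0.02² = 0.0004 + 0.0256 + 0.0004 + 0.0841 + 0.0900 + 0.0361 + 0.0004 = 0.2370
Σp_2ᵢ² = 0.04² + 0.14² + 0.02² + 0.06² + 0.39² + 0.25² + 0.10² = 0.0016 + 0.0196 + 0.0004 + 0.0036 + 0.1521 + 0.0625 + 0.0100 = 0.2498
O = 0.2075 / √(0.2370 × 0.2498) = 0.2075 / 0.24332 = 0.8528

0.85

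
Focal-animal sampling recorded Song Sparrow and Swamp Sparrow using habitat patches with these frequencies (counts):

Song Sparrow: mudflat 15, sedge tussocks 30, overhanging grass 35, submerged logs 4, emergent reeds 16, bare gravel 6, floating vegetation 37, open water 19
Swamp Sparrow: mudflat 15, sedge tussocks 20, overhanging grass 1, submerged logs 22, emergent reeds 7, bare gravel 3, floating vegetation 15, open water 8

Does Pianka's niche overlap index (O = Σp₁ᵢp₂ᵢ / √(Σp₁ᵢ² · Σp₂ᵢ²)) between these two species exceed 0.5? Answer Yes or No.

Yes

Proportions for Song Sparrow (n=162): 15/162=0.0926, 30/162=0.1852, 35/162=0.2160, 4/162=0.0247, 16/162=0.0988, 6/162=0.0370, 37/162=0.2284, 19/162=0.1173
Proportions for Swamp Sparrow (n=91): 15/91=0.1648, 20/91=0.2198, 1/91=0.0110, 22/91=0.2418, 7/91=0.0769, 3/91=0.0330, 15/91=0.1648, 8/91=0.0879
Σ p₁ᵢp₂ᵢ = 0.015260 + 0.040707 + 0.002376 + 0.005972 + 0.007598 + 0.001221 + 0.037640 + 0.010311 = 0.121085
Σp_1ᵢ² = 0.0926² + 0.1852² + 0.2160² + 0.0247² + 0.0988² + 0.0370² + 0.2284² + 0.1173² = 0.008575 + 0.034299 + 0.046656 + 0.000610 + 0.009761 + 0.001369 + 0.052167 + 0.013759 = 0.167196
Σp_2ᵢ² = 0.1648² + 0.2198² + 0.0110² + 0.2418² + 0.0769² + 0.0330² + 0.1648² + 0.0879² = 0.027159 + 0.048312 + 0.000121 + 0.058467 + 0.005914 + 0.001089 + 0.027159 + 0.007726 = 0.175947
O = 0.121085 / √(0.167196 × 0.175947) = 0.121085 / 0.1715157 = 0.7060
O = 0.7060 > 0.5 → Yes.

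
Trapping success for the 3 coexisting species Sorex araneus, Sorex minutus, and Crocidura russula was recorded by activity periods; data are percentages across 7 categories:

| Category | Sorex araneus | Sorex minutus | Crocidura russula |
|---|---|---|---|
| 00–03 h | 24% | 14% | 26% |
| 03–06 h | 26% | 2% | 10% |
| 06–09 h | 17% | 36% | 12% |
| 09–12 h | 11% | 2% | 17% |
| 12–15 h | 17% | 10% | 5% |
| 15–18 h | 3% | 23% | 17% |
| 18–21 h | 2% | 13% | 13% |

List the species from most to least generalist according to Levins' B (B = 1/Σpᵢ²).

Crocidura russula > Sorex araneus > Sorex minutus

Convert percentages to proportions (divide by 100).
Σp_aranᵢ² = 0.24² + 0.26² + 0.17² + 0.11² + 0.17² + 0.03² + 0.02² = 0.0576 + 0.0676 + 0.0289 + 0.0121 + 0.0289 + 0.0009 + 0.0004 = 0.1964
B_aran = 1 / 0.1964 = 5.0916
Σp_minuᵢ² = 0.14² + 0.02² + 0.36² + 0.02² + 0.10² + 0.23² + 0.13² = 0.0196 + 0.0004 + 0.1296 + 0.0004 + 0.0100 + 0.0529 + 0.0169 = 0.2298
B_minu = 1 / 0.2298 = 4.3516
Σp_russᵢ² = 0.26² + 0.10² + 0.12² + 0.17² + 0.05² + 0.17² + 0.13² = 0.0676 + 0.0100 + 0.0144 + 0.0289 + 0.0025 + 0.0289 + 0.0169 = 0.1692
B_russ = 1 / 0.1692 = 5.9102
Ranking by B (broadest → narrowest): Crocidura russula (5.91) > Sorex araneus (5.09) > Sorex minutus (4.35)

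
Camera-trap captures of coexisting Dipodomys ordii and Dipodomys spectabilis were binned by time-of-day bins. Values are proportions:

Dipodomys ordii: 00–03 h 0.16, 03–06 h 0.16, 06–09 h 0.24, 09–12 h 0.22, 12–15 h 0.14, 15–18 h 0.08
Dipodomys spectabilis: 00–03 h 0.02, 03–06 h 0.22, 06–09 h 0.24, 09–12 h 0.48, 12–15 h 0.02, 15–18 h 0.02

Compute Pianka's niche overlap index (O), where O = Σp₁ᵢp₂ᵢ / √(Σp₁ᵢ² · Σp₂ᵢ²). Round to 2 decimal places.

0.83

Σ p₁ᵢp₂ᵢ = 0.0032 + 0.0352 + 0.0576 + 0.1056 + 0.0028 + 0.0016 = 0.2060
Σp_1ᵢ² = 0.16² + 0.16² + 0.24² + 0.22² + 0.14² + 0.08² = 0.0256 + 0.0256 + 0.0576 + 0.0484 + 0.0196 + 0.0064 = 0.1832
Σp_2ᵢ² = 0.02² + 0.22² + 0.24² + 0.48² + 0.02² + 0.02² = 0.0004 + 0.0484 + 0.0576 + 0.2304 + 0.0004 + 0.0004 = 0.3376
O = 0.2060 / √(0.1832 × 0.3376) = 0.2060 / 0.24869 = 0.8283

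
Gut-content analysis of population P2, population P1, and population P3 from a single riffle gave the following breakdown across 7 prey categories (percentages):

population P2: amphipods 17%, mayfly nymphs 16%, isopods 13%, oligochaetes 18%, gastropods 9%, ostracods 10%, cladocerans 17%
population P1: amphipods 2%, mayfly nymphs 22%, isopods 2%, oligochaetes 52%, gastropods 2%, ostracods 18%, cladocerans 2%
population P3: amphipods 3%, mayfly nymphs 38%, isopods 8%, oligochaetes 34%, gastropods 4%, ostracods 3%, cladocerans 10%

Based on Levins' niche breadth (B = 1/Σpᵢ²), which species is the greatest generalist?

population P2

Convert percentages to proportions (divide by 100).
Σp_P2ᵢ² = 0.17² + 0.16² + 0.13² + 0.18² + 0.09² + 0.10² + 0.17² = 0.0289 + 0.0256 + 0.0169 + 0.0324 + 0.0081 + 0.0100 + 0.0289 = 0.1508
B_P2 = 1 / 0.1508 = 6.6313
Σp_P1ᵢ² = 0.02² + 0.22² + 0.02² + 0.52² + 0.02² + 0.18² + 0.02² = 0.0004 + 0.0484 + 0.0004 + 0.2704 + 0.0004 + 0.0324 + 0.0004 = 0.3528
B_P1 = 1 / 0.3528 = 2.8345
Σp_P3ᵢ² = 0.03² + 0.38² + 0.08² + 0.34² + 0.04² + 0.03² + 0.10² = 0.0009 + 0.1444 + 0.0064 + 0.1156 + 0.0016 + 0.0009 + 0.0100 = 0.2798
B_P3 = 1 / 0.2798 = 3.5740
Highest B → broadest niche (most generalist): population P2 (B = 6.63).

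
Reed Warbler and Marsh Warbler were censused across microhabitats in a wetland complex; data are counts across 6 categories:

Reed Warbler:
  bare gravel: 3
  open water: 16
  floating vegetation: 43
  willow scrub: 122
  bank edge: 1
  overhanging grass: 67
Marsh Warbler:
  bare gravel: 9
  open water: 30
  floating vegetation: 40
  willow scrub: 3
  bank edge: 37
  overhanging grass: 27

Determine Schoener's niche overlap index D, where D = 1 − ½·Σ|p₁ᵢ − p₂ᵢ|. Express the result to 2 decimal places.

Proportions for Reed Warbler (n=252): 3/252=0.0119, 16/252=0.0635, 43/252=0.1706, 122/252=0.4841, 1/252=0.0040, 67/252=0.2659
Proportions for Marsh Warbler (n=146): 9/146=0.0616, 30/146=0.2055, 40/146=0.2740, 3/146=0.0205, 37/146=0.2534, 27/146=0.1849
Σ|p₁ᵢ − p₂ᵢ| = 0.0497 + 0.1420 + 0.1034 + 0.4636 + 0.2494 + 0.0810 = 1.0891
D = 1 − ½ × 1.0891 = 1 − 0.54455 = 0.45545

0.46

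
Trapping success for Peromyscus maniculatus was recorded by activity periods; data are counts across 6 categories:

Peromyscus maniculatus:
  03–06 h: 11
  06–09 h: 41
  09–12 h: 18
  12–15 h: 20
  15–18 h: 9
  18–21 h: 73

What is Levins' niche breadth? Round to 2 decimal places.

3.73

Proportions for Peromyscus maniculatus (n=172): 11/172=0.0640, 41/172=0.2384, 18/172=0.1047, 20/172=0.1163, 9/172=0.0523, 73/172=0.4244
Σpᵢ² = 0.0640² + 0.2384² + 0.1047² + 0.1163² + 0.0523² + 0.4244² = 0.004096 + 0.056835 + 0.010962 + 0.013526 + 0.002735 + 0.180115 = 0.268269
B = 1 / 0.268269 = 3.7276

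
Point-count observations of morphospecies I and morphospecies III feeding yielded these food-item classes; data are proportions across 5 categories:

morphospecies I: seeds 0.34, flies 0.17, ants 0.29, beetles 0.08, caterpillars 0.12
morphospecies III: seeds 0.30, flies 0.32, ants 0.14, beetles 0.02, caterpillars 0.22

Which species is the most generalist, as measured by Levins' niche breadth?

morphospecies I

Σp_Iᵢ² = 0.34² + 0.17² + 0.29² + 0.08² + 0.12² = 0.1156 + 0.0289 + 0.0841 + 0.0064 + 0.0144 = 0.2494
B_I = 1 / 0.2494 = 4.0096
Σp_IIIᵢ² = 0.30² + 0.32² + 0.14² + 0.02² + 0.22² = 0.0900 + 0.1024 + 0.0196 + 0.0004 + 0.0484 = 0.2608
B_III = 1 / 0.2608 = 3.8344
Highest B → broadest niche (most generalist): morphospecies I (B = 4.01).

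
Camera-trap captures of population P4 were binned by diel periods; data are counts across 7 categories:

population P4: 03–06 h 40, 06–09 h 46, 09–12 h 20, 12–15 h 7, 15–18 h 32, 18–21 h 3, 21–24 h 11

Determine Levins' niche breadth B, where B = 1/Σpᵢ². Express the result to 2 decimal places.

Proportions for population P4 (n=159): 40/159=0.2516, 46/159=0.2893, 20/159=0.1258, 7/159=0.0440, 32/159=0.2013, 3/159=0.0189, 11/159=0.0692
Σpᵢ² = 0.2516² + 0.2893² + 0.1258² + 0.0440² + 0.2013² + 0.0189² + 0.0692² = 0.063303 + 0.083694 + 0.015826 + 0.001936 + 0.040522 + 0.000357 + 0.004789 = 0.210427
B = 1 / 0.210427 = 4.7522

4.75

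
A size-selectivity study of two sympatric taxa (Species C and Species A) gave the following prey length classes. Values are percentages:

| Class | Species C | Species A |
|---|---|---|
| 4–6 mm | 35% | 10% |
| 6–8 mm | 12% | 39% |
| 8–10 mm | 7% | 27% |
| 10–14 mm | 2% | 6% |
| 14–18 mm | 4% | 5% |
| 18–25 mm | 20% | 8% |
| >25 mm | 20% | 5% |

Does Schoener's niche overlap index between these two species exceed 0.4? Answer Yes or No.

Yes

Convert percentages to proportions (divide by 100).
Σ|p₁ᵢ − p₂ᵢ| = 0.25 + 0.27 + 0.20 + 0.04 + 0.01 + 0.12 + 0.15 = 1.04
D = 1 − ½ × 1.04 = 1 − 0.520 = 0.4800
D = 0.4800 > 0.4 → Yes.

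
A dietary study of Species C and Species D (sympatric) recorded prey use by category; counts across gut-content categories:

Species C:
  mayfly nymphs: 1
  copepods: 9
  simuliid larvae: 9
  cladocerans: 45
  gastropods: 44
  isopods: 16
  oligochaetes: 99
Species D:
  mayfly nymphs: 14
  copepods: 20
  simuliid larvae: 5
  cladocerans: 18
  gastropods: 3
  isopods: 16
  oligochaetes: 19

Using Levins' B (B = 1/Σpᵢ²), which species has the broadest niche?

Species D

Proportions for Species C (n=223): 1/223=0.0045, 9/223=0.0404, 9/223=0.0404, 45/223=0.2018, 44/223=0.1973, 16/223=0.0717, 99/223=0.4439
Proportions for Species D (n=95): 14/95=0.1474, 20/95=0.2105, 5/95=0.0526, 18/95=0.1895, 3/95=0.0316, 16/95=0.1684, 19/95=0.2000
Σp_Cᵢ² = 0.0045² + 0.0404² + 0.0404² + 0.2018² + 0.1973² + 0.0717² + 0.4439² = 0.000020 + 0.001632 + 0.001632 + 0.040723 + 0.038927 + 0.005141 + 0.197047 = 0.285122
B_C = 1 / 0.285122 = 3.5073
Σp_Dᵢ² = 0.1474² + 0.2105² + 0.0526² + 0.1895² + 0.0316² + 0.1684² + 0.2000² = 0.021727 + 0.044310 + 0.002767 + 0.035910 + 0.000999 + 0.028359 + 0.040000 = 0.174072
B_D = 1 / 0.174072 = 5.7447
Highest B → broadest niche (most generalist): Species D (B = 5.74).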